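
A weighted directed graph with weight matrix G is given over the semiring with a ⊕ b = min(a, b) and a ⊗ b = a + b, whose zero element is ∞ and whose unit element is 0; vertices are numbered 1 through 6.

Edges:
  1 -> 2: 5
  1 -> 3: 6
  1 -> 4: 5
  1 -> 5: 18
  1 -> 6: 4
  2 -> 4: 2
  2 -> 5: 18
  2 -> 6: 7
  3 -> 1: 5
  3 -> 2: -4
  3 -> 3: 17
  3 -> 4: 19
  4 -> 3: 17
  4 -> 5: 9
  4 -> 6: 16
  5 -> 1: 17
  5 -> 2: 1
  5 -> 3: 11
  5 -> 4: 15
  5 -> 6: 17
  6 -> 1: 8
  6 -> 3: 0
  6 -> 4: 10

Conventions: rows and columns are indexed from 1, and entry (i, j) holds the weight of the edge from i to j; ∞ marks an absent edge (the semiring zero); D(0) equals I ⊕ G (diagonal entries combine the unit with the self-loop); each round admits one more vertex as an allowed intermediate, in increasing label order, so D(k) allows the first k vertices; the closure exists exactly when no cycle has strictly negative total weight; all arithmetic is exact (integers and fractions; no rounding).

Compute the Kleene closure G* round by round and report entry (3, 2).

D(0):
  [0, 5, 6, 5, 18, 4]
  [∞, 0, ∞, 2, 18, 7]
  [5, -4, 0, 19, ∞, ∞]
  [∞, ∞, 17, 0, 9, 16]
  [17, 1, 11, 15, 0, 17]
  [8, ∞, 0, 10, ∞, 0]
D(1):
  [0, 5, 6, 5, 18, 4]
  [∞, 0, ∞, 2, 18, 7]
  [5, -4, 0, 10, 23, 9]
  [∞, ∞, 17, 0, 9, 16]
  [17, 1, 11, 15, 0, 17]
  [8, 13, 0, 10, 26, 0]
D(2):
  [0, 5, 6, 5, 18, 4]
  [∞, 0, ∞, 2, 18, 7]
  [5, -4, 0, -2, 14, 3]
  [∞, ∞, 17, 0, 9, 16]
  [17, 1, 11, 3, 0, 8]
  [8, 13, 0, 10, 26, 0]
D(3):
  [0, 2, 6, 4, 18, 4]
  [∞, 0, ∞, 2, 18, 7]
  [5, -4, 0, -2, 14, 3]
  [22, 13, 17, 0, 9, 16]
  [16, 1, 11, 3, 0, 8]
  [5, -4, 0, -2, 14, 0]
D(4):
  [0, 2, 6, 4, 13, 4]
  [24, 0, 19, 2, 11, 7]
  [5, -4, 0, -2, 7, 3]
  [22, 13, 17, 0, 9, 16]
  [16, 1, 11, 3, 0, 8]
  [5, -4, 0, -2, 7, 0]
D(5):
  [0, 2, 6, 4, 13, 4]
  [24, 0, 19, 2, 11, 7]
  [5, -4, 0, -2, 7, 3]
  [22, 10, 17, 0, 9, 16]
  [16, 1, 11, 3, 0, 8]
  [5, -4, 0, -2, 7, 0]
D(6):
  [0, 0, 4, 2, 11, 4]
  [12, 0, 7, 2, 11, 7]
  [5, -4, 0, -2, 7, 3]
  [21, 10, 16, 0, 9, 16]
  [13, 1, 8, 3, 0, 8]
  [5, -4, 0, -2, 7, 0]
Answer: G*[3][2] = -4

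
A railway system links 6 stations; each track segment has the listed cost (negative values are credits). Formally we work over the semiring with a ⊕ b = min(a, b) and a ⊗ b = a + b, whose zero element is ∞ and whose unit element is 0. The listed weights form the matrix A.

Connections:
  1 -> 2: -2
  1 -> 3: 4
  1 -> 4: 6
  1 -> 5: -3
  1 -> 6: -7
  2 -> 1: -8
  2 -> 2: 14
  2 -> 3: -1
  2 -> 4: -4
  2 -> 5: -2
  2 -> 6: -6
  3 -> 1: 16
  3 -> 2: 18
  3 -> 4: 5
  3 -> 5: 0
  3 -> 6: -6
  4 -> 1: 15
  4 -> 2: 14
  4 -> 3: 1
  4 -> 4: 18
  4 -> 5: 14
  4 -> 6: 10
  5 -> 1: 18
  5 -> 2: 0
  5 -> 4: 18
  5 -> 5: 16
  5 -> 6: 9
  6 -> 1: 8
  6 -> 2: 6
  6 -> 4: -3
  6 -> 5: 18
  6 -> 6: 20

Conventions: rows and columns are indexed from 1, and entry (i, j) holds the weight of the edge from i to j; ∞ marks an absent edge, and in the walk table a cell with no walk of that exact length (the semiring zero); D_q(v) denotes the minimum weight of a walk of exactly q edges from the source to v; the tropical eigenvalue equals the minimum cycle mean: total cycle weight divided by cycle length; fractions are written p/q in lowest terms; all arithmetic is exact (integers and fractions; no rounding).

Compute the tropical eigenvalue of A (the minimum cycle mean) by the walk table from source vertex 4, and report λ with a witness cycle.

q=0: [∞, ∞, ∞, 0, ∞, ∞]
q=1: [15, 14, 1, 18, 14, 10]
q=2: [6, 13, 13, 6, 1, -5]
q=3: [3, 1, 7, -8, 3, -1]
q=4: [-7, 1, -7, -4, -1, -5]
q=5: [-7, -9, -3, -8, -10, -14]
q=6: [-17, -10, -10, -17, -11, -15]
Optimal cycle mean attained by: cycle 1->2->1, total (-2) + (-8), length 2.
Answer: λ = -5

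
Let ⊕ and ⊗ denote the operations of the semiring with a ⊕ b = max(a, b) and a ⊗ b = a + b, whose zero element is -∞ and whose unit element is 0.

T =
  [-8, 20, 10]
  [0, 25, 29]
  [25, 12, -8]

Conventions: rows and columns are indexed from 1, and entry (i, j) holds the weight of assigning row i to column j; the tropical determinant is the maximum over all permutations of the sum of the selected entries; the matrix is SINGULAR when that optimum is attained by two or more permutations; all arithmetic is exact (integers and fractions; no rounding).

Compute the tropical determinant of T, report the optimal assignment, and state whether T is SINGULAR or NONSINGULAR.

σ = (1, 2, 3): (-8) + 25 + (-8) = 9
σ = (1, 3, 2): (-8) + 29 + 12 = 33
σ = (2, 1, 3): 20 + 0 + (-8) = 12
σ = (2, 3, 1): 20 + 29 + 25 = 74
σ = (3, 1, 2): 10 + 0 + 12 = 22
σ = (3, 2, 1): 10 + 25 + 25 = 60
Optimal value attained by: σ = (2, 3, 1).
Answer: det⊕(T) = 74; verdict: NONSINGULAR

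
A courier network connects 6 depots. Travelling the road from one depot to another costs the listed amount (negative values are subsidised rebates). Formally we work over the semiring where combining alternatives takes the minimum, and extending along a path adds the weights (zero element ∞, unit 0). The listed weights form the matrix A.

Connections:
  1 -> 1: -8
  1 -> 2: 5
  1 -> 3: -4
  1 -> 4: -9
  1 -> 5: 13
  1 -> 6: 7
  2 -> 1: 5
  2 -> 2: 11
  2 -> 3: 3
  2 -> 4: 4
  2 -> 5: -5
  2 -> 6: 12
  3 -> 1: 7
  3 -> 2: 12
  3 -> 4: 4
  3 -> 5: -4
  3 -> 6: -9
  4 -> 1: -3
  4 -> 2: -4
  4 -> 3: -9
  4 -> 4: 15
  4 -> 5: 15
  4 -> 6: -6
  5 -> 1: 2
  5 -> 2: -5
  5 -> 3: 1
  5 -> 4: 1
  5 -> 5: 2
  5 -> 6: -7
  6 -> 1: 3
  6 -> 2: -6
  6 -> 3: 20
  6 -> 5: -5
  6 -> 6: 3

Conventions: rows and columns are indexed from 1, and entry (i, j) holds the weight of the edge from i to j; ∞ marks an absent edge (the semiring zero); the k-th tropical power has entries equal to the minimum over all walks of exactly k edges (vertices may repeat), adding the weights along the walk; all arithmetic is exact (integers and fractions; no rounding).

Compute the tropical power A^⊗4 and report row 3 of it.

A^⊗2:
  [-16, -13, -18, -17, -8, -15]
  [-3, -10, -5, -4, -3, -12]
  [-6, -15, -5, -3, -14, -11]
  [-11, -12, -7, -12, -13, -18]
  [-6, -13, -8, -7, -12, -8]
  [-5, -10, -4, -6, -11, -12]
A^⊗3:
  [-24, -21, -26, -25, -22, -27]
  [-11, -18, -13, -12, -17, -14]
  [-14, -19, -13, -15, -20, -21]
  [-19, -24, -21, -20, -23, -20]
  [-14, -17, -16, -15, -18, -19]
  [-13, -18, -15, -14, -17, -18]
A^⊗4:
  [-32, -33, -34, -33, -32, -35]
  [-19, -22, -21, -20, -23, -24]
  [-22, -27, -24, -23, -26, -27]
  [-27, -28, -29, -28, -29, -30]
  [-22, -25, -24, -23, -24, -25]
  [-21, -24, -23, -22, -23, -24]
Answer: row 3 of A^⊗4 = [-22, -27, -24, -23, -26, -27]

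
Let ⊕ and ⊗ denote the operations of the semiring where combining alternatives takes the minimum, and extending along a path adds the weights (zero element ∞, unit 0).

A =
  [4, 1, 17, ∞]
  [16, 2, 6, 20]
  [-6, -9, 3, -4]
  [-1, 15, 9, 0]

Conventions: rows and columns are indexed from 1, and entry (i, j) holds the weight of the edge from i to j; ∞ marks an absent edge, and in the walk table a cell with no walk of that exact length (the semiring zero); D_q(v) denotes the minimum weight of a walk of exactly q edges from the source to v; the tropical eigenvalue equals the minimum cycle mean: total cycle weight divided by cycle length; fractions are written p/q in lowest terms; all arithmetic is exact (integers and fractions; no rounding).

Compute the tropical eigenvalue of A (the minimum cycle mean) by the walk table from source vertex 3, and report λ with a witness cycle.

q=0: [∞, ∞, 0, ∞]
q=1: [-6, -9, 3, -4]
q=2: [-5, -7, -3, -4]
q=3: [-9, -12, -1, -7]
q=4: [-8, -10, -6, -7]
Optimal cycle mean attained by: cycle 2->3->2, total 6 + (-9), length 2.
Answer: λ = -3/2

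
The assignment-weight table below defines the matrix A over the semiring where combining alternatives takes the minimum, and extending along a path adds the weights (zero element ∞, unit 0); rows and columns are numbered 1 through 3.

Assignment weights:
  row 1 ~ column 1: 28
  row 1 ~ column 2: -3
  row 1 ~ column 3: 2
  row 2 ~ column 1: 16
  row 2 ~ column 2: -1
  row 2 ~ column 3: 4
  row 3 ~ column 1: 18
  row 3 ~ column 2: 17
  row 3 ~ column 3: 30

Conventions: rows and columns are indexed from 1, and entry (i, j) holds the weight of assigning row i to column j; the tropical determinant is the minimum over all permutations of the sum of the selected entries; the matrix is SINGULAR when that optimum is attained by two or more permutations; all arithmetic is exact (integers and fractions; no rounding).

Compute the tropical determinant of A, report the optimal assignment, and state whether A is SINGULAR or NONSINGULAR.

σ = (1, 2, 3): 28 + (-1) + 30 = 57
σ = (1, 3, 2): 28 + 4 + 17 = 49
σ = (2, 1, 3): (-3) + 16 + 30 = 43
σ = (2, 3, 1): (-3) + 4 + 18 = 19
σ = (3, 1, 2): 2 + 16 + 17 = 35
σ = (3, 2, 1): 2 + (-1) + 18 = 19
Optimal value attained by: σ = (2, 3, 1).
Answer: det⊕(A) = 19; verdict: SINGULAR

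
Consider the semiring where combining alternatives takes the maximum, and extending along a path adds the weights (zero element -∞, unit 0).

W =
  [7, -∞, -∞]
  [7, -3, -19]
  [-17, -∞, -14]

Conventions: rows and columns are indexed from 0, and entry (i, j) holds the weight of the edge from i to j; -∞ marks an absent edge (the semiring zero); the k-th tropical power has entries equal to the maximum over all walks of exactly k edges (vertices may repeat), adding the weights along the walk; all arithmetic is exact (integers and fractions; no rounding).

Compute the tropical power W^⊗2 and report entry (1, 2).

W^⊗2:
  [14, -∞, -∞]
  [14, -6, -22]
  [-10, -∞, -28]
Key observation: the optimum is the walk 1->1->2, with weight (-3) + (-19) = -22.
Optimal value attained by: walk 1->1->2.
Answer: (W^⊗2)[1][2] = -22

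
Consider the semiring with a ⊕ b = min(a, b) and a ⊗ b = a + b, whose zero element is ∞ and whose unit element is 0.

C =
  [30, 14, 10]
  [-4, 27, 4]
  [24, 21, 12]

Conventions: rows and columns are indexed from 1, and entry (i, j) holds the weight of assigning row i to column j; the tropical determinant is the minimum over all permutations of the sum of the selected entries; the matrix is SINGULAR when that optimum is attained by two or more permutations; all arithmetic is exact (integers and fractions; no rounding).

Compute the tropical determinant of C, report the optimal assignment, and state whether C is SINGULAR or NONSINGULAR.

σ = (1, 2, 3): 30 + 27 + 12 = 69
σ = (1, 3, 2): 30 + 4 + 21 = 55
σ = (2, 1, 3): 14 + (-4) + 12 = 22
σ = (2, 3, 1): 14 + 4 + 24 = 42
σ = (3, 1, 2): 10 + (-4) + 21 = 27
σ = (3, 2, 1): 10 + 27 + 24 = 61
Optimal value attained by: σ = (2, 1, 3).
Answer: det⊕(C) = 22; verdict: NONSINGULAR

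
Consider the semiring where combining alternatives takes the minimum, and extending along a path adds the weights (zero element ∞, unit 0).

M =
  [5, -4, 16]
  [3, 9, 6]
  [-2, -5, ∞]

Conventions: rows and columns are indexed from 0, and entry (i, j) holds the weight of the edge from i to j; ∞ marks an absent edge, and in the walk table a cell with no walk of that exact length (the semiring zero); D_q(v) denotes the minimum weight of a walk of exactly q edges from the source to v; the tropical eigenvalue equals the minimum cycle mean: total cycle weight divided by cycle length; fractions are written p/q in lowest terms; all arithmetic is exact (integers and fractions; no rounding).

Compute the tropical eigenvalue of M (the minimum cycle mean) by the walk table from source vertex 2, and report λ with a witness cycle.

q=0: [∞, ∞, 0]
q=1: [-2, -5, ∞]
q=2: [-2, -6, 1]
q=3: [-3, -6, 0]
Optimal cycle mean attained by: cycle 0->1->0, total (-4) + 3, length 2.
Answer: λ = -1/2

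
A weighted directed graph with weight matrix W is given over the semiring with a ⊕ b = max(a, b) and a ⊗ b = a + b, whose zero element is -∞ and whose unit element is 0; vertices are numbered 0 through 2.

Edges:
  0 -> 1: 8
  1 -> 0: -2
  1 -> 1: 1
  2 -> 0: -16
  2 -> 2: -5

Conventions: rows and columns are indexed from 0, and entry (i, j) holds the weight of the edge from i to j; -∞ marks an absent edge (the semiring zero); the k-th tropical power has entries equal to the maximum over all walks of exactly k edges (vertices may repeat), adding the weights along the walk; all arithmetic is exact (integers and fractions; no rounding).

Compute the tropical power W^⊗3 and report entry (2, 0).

W^⊗2:
  [6, 9, -∞]
  [-1, 6, -∞]
  [-21, -8, -10]
W^⊗3:
  [7, 14, -∞]
  [4, 7, -∞]
  [-10, -7, -15]
Key observation: the optimum is the walk 2->0->1->0, with weight (-16) + 8 + (-2) = -10.
Optimal value attained by: walk 2->0->1->0.
Answer: (W^⊗3)[2][0] = -10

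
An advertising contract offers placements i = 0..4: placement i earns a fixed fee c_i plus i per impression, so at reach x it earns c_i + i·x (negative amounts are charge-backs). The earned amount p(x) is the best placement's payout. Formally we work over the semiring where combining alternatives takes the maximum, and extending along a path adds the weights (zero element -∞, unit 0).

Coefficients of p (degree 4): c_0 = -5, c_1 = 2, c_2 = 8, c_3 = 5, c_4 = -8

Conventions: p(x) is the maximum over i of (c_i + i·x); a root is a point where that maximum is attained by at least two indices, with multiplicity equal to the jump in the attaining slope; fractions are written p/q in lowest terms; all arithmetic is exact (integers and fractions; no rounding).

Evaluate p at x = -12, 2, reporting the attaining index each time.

p(-12) = max(-5+0·(-12)=-5, 2+1·(-12)=-10, 8+2·(-12)=-16, 5+3·(-12)=-31, -8+4·(-12)=-56) = -5 (attained by i=0)
p(2) = max(-5+0·2=-5, 2+1·2=4, 8+2·2=12, 5+3·2=11, -8+4·2=0) = 12 (attained by i=2)
Answer: p(-12) = -5; p(2) = 12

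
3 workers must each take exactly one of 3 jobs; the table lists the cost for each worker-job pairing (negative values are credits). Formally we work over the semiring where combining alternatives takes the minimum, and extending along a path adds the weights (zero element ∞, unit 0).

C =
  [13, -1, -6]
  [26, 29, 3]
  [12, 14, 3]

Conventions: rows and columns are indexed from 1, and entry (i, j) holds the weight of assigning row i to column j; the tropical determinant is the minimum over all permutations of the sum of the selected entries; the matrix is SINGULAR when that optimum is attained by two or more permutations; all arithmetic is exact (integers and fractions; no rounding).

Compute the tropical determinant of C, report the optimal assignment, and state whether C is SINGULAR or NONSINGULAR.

σ = (1, 2, 3): 13 + 29 + 3 = 45
σ = (1, 3, 2): 13 + 3 + 14 = 30
σ = (2, 1, 3): (-1) + 26 + 3 = 28
σ = (2, 3, 1): (-1) + 3 + 12 = 14
σ = (3, 1, 2): (-6) + 26 + 14 = 34
σ = (3, 2, 1): (-6) + 29 + 12 = 35
Optimal value attained by: σ = (2, 3, 1).
Answer: det⊕(C) = 14; verdict: NONSINGULAR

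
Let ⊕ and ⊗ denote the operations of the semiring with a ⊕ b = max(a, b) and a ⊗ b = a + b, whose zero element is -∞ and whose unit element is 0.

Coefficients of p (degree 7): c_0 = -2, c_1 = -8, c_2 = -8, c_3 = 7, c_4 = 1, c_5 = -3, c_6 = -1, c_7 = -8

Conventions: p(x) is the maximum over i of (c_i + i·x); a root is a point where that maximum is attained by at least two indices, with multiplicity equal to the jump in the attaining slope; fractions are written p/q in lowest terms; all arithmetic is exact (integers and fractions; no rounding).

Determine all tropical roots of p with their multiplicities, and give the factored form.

hull edge (i=0, c=-2) to (i=3, c=7): slope 3, span 3
hull edge (i=3, c=7) to (i=6, c=-1): slope -8/3, span 3
hull edge (i=6, c=-1) to (i=7, c=-8): slope -7, span 1
Factored form: p(x) = -8 ⊗ (x ⊕ (-3)) ⊗ (x ⊕ (-3)) ⊗ (x ⊕ (-3)) ⊗ (x ⊕ 8/3) ⊗ (x ⊕ 8/3) ⊗ (x ⊕ 8/3) ⊗ (x ⊕ 7)
Answer: roots = -3 (mult 3), 8/3 (mult 3), 7 (mult 1)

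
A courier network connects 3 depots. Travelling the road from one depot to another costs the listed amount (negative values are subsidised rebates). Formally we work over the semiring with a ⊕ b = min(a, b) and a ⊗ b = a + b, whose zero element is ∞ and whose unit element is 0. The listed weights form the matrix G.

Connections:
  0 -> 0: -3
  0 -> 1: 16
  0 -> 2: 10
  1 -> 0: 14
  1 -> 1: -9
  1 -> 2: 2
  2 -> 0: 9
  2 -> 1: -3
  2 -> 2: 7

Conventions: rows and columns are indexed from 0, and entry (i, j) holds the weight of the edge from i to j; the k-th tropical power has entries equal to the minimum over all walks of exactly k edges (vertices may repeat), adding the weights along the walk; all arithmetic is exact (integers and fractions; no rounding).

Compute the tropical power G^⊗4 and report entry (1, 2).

G^⊗2:
  [-6, 7, 7]
  [5, -18, -7]
  [6, -12, -1]
G^⊗3:
  [-9, -2, 4]
  [-4, -27, -16]
  [2, -21, -10]
G^⊗4:
  [-12, -11, 0]
  [-13, -36, -25]
  [-7, -30, -19]
Key observation: the optimum is the walk 1->1->1->1->2, with weight (-9) + (-9) + (-9) + 2 = -25.
Optimal value attained by: walk 1->1->1->1->2.
Answer: (G^⊗4)[1][2] = -25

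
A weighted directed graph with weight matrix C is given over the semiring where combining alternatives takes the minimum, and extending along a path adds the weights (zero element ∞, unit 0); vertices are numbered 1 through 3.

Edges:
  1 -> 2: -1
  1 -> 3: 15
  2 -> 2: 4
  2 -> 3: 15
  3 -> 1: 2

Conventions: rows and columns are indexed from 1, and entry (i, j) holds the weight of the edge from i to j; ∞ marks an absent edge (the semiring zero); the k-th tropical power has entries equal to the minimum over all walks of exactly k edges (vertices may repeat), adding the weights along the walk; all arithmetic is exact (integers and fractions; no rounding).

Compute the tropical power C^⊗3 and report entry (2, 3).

C^⊗2:
  [17, 3, 14]
  [17, 8, 19]
  [∞, 1, 17]
C^⊗3:
  [16, 7, 18]
  [21, 12, 23]
  [19, 5, 16]
Key observation: the optimum is the walk 2->2->2->3, with weight 4 + 4 + 15 = 23.
Optimal value attained by: walk 2->2->2->3.
Answer: (C^⊗3)[2][3] = 23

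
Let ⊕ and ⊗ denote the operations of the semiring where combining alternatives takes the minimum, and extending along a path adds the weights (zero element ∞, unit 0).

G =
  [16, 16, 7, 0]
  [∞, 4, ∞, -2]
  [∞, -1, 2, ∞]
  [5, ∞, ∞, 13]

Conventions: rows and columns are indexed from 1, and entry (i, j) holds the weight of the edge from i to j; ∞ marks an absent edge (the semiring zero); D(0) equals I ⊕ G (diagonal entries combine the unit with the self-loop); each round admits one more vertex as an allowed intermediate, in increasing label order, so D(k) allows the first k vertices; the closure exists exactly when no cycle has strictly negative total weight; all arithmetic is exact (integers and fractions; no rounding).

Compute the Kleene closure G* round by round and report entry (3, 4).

D(0):
  [0, 16, 7, 0]
  [∞, 0, ∞, -2]
  [∞, -1, 0, ∞]
  [5, ∞, ∞, 0]
D(1):
  [0, 16, 7, 0]
  [∞, 0, ∞, -2]
  [∞, -1, 0, ∞]
  [5, 21, 12, 0]
D(2):
  [0, 16, 7, 0]
  [∞, 0, ∞, -2]
  [∞, -1, 0, -3]
  [5, 21, 12, 0]
D(3):
  [0, 6, 7, 0]
  [∞, 0, ∞, -2]
  [∞, -1, 0, -3]
  [5, 11, 12, 0]
D(4):
  [0, 6, 7, 0]
  [3, 0, 10, -2]
  [2, -1, 0, -3]
  [5, 11, 12, 0]
Answer: G*[3][4] = -3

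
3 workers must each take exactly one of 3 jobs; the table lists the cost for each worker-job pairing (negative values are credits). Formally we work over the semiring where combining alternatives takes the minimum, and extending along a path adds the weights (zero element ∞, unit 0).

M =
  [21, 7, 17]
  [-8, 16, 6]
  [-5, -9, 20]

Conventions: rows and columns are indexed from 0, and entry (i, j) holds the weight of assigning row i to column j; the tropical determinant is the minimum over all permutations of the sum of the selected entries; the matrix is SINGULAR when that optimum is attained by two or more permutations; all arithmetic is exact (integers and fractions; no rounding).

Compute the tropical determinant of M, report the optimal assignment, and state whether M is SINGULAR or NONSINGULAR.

σ = (0, 1, 2): 21 + 16 + 20 = 57
σ = (0, 2, 1): 21 + 6 + (-9) = 18
σ = (1, 0, 2): 7 + (-8) + 20 = 19
σ = (1, 2, 0): 7 + 6 + (-5) = 8
σ = (2, 0, 1): 17 + (-8) + (-9) = 0
σ = (2, 1, 0): 17 + 16 + (-5) = 28
Optimal value attained by: σ = (2, 0, 1).
Answer: det⊕(M) = 0; verdict: NONSINGULAR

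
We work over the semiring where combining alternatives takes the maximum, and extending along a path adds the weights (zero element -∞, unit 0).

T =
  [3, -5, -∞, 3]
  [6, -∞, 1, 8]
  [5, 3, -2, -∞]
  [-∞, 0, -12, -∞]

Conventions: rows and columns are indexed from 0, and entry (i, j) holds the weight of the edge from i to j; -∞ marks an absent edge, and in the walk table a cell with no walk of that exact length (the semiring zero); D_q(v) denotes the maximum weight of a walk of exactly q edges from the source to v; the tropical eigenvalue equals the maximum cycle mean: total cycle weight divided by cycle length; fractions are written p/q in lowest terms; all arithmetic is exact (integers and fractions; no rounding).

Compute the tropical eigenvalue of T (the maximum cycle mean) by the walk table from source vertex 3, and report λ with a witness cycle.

q=0: [-∞, -∞, -∞, 0]
q=1: [-∞, 0, -12, -∞]
q=2: [6, -9, 1, 8]
q=3: [9, 8, -1, 9]
q=4: [14, 9, 9, 16]
Optimal cycle mean attained by: cycle 1->3->1, total 8 + 0, length 2.
Answer: λ = 4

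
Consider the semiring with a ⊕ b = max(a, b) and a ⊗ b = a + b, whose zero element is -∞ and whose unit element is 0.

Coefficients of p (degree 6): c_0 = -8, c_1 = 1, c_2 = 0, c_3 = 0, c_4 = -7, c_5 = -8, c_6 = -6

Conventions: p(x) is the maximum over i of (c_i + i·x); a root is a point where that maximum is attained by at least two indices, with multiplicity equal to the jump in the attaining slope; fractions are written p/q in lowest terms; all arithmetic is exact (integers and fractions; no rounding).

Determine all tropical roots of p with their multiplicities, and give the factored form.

hull edge (i=0, c=-8) to (i=1, c=1): slope 9, span 1
hull edge (i=1, c=1) to (i=3, c=0): slope -1/2, span 2
hull edge (i=3, c=0) to (i=6, c=-6): slope -2, span 3
Factored form: p(x) = -6 ⊗ (x ⊕ (-9)) ⊗ (x ⊕ 1/2) ⊗ (x ⊕ 1/2) ⊗ (x ⊕ 2) ⊗ (x ⊕ 2) ⊗ (x ⊕ 2)
Answer: roots = -9 (mult 1), 1/2 (mult 2), 2 (mult 3)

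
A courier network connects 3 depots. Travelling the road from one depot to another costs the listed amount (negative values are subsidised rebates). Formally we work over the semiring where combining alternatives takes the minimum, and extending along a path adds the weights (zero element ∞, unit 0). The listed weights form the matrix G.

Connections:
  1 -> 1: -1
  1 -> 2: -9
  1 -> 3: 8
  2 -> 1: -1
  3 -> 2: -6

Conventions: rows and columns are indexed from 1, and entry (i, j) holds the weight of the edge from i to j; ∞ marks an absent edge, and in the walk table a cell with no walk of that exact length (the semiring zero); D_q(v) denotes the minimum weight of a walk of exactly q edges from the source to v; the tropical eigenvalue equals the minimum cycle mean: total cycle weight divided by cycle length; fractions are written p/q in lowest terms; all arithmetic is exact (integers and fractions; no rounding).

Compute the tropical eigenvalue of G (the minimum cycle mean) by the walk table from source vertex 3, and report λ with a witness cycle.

q=0: [∞, ∞, 0]
q=1: [∞, -6, ∞]
q=2: [-7, ∞, ∞]
q=3: [-8, -16, 1]
Optimal cycle mean attained by: cycle 1->2->1, total (-9) + (-1), length 2.
Answer: λ = -5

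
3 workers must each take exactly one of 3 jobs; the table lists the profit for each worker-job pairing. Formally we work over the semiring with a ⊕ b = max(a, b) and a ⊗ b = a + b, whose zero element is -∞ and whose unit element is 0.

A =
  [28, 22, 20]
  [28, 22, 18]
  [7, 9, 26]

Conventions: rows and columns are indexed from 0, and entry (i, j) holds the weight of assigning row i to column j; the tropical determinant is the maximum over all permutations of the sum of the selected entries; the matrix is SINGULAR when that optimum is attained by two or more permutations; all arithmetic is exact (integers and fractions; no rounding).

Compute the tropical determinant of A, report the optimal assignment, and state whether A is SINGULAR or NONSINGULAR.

σ = (0, 1, 2): 28 + 22 + 26 = 76
σ = (0, 2, 1): 28 + 18 + 9 = 55
σ = (1, 0, 2): 22 + 28 + 26 = 76
σ = (1, 2, 0): 22 + 18 + 7 = 47
σ = (2, 0, 1): 20 + 28 + 9 = 57
σ = (2, 1, 0): 20 + 22 + 7 = 49
Optimal value attained by: σ = (0, 1, 2).
Answer: det⊕(A) = 76; verdict: SINGULAR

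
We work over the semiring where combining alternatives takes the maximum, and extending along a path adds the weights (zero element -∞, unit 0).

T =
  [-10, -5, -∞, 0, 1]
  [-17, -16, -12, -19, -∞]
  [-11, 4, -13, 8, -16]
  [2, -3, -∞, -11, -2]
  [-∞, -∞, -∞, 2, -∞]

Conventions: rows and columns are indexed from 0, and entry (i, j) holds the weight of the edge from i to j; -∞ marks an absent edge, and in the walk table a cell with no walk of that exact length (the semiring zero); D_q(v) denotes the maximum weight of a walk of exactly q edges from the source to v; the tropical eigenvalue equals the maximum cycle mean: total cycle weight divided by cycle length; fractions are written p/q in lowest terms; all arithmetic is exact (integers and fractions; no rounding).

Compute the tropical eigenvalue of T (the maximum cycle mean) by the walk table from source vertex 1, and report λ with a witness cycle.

q=0: [-∞, 0, -∞, -∞, -∞]
q=1: [-17, -16, -12, -19, -∞]
q=2: [-17, -8, -25, -4, -16]
q=3: [-2, -7, -20, -14, -6]
q=4: [-12, -7, -19, -2, -1]
q=5: [0, -5, -19, 1, -4]
Optimal cycle mean attained by: cycle 0->4->3->0, total 1 + 2 + 2, length 3.
Answer: λ = 5/3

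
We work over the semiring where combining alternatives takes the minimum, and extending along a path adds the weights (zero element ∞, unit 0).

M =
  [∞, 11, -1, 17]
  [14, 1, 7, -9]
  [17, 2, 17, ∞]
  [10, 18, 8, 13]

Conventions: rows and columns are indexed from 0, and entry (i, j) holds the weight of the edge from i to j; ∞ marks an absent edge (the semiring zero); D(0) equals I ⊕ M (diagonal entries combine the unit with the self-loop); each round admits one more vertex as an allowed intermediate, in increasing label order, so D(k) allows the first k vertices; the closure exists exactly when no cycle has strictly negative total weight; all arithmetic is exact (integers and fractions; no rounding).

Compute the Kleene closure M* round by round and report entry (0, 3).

D(0):
  [0, 11, -1, 17]
  [14, 0, 7, -9]
  [17, 2, 0, ∞]
  [10, 18, 8, 0]
D(1):
  [0, 11, -1, 17]
  [14, 0, 7, -9]
  [17, 2, 0, 34]
  [10, 18, 8, 0]
D(2):
  [0, 11, -1, 2]
  [14, 0, 7, -9]
  [16, 2, 0, -7]
  [10, 18, 8, 0]
D(3):
  [0, 1, -1, -8]
  [14, 0, 7, -9]
  [16, 2, 0, -7]
  [10, 10, 8, 0]
D(4):
  [0, 1, -1, -8]
  [1, 0, -1, -9]
  [3, 2, 0, -7]
  [10, 10, 8, 0]
Answer: M*[0][3] = -8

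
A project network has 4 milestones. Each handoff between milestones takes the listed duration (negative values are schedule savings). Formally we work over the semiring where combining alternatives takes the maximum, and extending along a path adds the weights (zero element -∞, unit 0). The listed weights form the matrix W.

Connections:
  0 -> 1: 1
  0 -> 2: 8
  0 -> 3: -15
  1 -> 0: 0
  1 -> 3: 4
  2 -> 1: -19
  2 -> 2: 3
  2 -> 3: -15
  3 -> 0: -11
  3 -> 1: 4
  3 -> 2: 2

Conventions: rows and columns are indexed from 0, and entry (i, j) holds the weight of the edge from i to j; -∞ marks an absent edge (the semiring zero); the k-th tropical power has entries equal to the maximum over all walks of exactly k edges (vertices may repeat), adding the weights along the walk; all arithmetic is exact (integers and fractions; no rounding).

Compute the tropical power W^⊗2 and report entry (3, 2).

W^⊗2:
  [1, -11, 11, 5]
  [-7, 8, 8, -15]
  [-19, -11, 6, -12]
  [4, -10, 5, 8]
Key observation: the optimum is the walk 3->2->2, with weight 2 + 3 = 5.
Optimal value attained by: walk 3->2->2.
Answer: (W^⊗2)[3][2] = 5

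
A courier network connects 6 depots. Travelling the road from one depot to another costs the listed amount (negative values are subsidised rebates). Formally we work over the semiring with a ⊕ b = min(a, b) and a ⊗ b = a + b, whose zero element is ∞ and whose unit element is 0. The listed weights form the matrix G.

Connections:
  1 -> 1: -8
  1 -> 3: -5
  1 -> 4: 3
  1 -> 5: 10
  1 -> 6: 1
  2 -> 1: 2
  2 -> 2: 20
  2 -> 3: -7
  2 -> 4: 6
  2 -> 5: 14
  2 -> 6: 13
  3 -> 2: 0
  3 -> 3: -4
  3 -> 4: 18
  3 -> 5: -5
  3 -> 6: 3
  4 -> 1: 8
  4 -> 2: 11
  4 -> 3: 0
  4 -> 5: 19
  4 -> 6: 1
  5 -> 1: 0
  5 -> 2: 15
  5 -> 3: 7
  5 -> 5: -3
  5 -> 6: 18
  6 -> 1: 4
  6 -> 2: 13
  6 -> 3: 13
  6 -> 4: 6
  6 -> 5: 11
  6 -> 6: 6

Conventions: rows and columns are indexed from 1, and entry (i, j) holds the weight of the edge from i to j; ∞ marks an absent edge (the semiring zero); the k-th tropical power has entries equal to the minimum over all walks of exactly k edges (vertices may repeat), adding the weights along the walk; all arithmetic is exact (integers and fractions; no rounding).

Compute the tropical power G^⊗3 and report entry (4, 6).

G^⊗2:
  [-16, -5, -13, -5, -10, -7]
  [-6, -7, -11, 5, -12, -4]
  [-5, -4, -8, 6, -9, -1]
  [0, 0, -4, 7, -5, 3]
  [-8, 7, -5, 3, -6, 1]
  [-4, 13, -1, 7, 8, 5]
G^⊗3:
  [-24, -13, -21, -13, -18, -15]
  [-14, -11, -15, -3, -16, -8]
  [-13, -8, -12, -2, -13, -5]
  [-8, -4, -8, 3, -9, -1]
  [-16, -5, -13, -5, -10, -7]
  [-12, -1, -9, -1, -6, -3]
Key observation: the optimum is the walk 4->3->3->6, with weight 0 + (-4) + 3 = -1.
Optimal value attained by: walk 4->3->3->6.
Answer: (G^⊗3)[4][6] = -1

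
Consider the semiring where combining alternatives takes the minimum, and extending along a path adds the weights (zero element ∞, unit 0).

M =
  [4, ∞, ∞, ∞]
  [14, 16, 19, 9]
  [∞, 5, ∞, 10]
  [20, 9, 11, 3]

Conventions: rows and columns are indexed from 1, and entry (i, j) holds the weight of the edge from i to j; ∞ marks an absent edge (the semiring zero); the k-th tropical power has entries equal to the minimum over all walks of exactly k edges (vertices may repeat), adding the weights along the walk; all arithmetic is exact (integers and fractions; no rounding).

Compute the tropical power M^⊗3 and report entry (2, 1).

M^⊗2:
  [8, ∞, ∞, ∞]
  [18, 18, 20, 12]
  [19, 19, 21, 13]
  [23, 12, 14, 6]
M^⊗3:
  [12, ∞, ∞, ∞]
  [22, 21, 23, 15]
  [23, 22, 24, 16]
  [26, 15, 17, 9]
Key observation: the optimum is the walk 2->1->1->1, with weight 14 + 4 + 4 = 22.
Optimal value attained by: walk 2->1->1->1.
Answer: (M^⊗3)[2][1] = 22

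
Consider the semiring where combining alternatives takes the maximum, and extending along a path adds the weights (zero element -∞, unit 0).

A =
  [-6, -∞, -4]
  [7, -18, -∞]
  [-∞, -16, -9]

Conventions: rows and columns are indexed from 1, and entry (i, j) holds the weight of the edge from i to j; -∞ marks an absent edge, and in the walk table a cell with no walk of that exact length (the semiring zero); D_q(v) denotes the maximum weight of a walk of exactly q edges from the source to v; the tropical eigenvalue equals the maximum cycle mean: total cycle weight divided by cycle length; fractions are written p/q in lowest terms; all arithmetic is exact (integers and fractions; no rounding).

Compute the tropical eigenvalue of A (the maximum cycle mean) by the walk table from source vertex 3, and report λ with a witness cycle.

q=0: [-∞, -∞, 0]
q=1: [-∞, -16, -9]
q=2: [-9, -25, -18]
q=3: [-15, -34, -13]
Optimal cycle mean attained by: cycle 1->3->2->1, total (-4) + (-16) + 7, length 3.
Answer: λ = -13/3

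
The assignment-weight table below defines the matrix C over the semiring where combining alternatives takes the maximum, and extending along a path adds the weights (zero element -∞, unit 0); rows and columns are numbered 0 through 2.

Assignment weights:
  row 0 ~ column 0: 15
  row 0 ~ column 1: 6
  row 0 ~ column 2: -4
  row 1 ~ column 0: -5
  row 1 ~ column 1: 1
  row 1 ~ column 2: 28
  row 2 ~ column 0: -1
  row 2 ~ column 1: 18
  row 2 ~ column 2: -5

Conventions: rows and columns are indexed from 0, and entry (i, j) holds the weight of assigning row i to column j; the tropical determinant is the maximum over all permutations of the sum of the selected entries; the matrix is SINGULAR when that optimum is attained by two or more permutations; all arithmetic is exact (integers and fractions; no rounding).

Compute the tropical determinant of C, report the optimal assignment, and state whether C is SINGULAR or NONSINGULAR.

σ = (0, 1, 2): 15 + 1 + (-5) = 11
σ = (0, 2, 1): 15 + 28 + 18 = 61
σ = (1, 0, 2): 6 + (-5) + (-5) = -4
σ = (1, 2, 0): 6 + 28 + (-1) = 33
σ = (2, 0, 1): (-4) + (-5) + 18 = 9
σ = (2, 1, 0): (-4) + 1 + (-1) = -4
Optimal value attained by: σ = (0, 2, 1).
Answer: det⊕(C) = 61; verdict: NONSINGULAR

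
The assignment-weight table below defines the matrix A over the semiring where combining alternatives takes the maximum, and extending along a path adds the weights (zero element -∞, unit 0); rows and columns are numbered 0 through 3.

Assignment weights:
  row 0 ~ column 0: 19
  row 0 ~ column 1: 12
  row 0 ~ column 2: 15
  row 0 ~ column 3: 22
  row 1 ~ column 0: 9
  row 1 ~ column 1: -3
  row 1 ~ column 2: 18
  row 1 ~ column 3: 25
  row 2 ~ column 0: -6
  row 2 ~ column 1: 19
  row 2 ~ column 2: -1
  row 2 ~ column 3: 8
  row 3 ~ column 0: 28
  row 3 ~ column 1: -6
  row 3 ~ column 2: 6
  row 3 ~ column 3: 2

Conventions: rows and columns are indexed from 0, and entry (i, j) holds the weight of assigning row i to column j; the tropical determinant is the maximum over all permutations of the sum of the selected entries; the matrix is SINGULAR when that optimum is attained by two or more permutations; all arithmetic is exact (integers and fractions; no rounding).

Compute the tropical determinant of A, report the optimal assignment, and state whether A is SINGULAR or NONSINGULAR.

σ = (0, 1, 2, 3): 19 + (-3) + (-1) + 2 = 17
σ = (0, 1, 3, 2): 19 + (-3) + 8 + 6 = 30
σ = (0, 2, 1, 3): 19 + 18 + 19 + 2 = 58
σ = (0, 2, 3, 1): 19 + 18 + 8 + (-6) = 39
σ = (0, 3, 1, 2): 19 + 25 + 19 + 6 = 69
σ = (0, 3, 2, 1): 19 + 25 + (-1) + (-6) = 37
σ = (1, 0, 2, 3): 12 + 9 + (-1) + 2 = 22
σ = (1, 0, 3, 2): 12 + 9 + 8 + 6 = 35
σ = (1, 2, 0, 3): 12 + 18 + (-6) + 2 = 26
σ = (1, 2, 3, 0): 12 + 18 + 8 + 28 = 66
σ = (1, 3, 0, 2): 12 + 25 + (-6) + 6 = 37
σ = (1, 3, 2, 0): 12 + 25 + (-1) + 28 = 64
σ = (2, 0, 1, 3): 15 + 9 + 19 + 2 = 45
σ = (2, 0, 3, 1): 15 + 9 + 8 + (-6) = 26
σ = (2, 1, 0, 3): 15 + (-3) + (-6) + 2 = 8
σ = (2, 1, 3, 0): 15 + (-3) + 8 + 28 = 48
σ = (2, 3, 0, 1): 15 + 25 + (-6) + (-6) = 28
σ = (2, 3, 1, 0): 15 + 25 + 19 + 28 = 87
σ = (3, 0, 1, 2): 22 + 9 + 19 + 6 = 56
σ = (3, 0, 2, 1): 22 + 9 + (-1) + (-6) = 24
σ = (3, 1, 0, 2): 22 + (-3) + (-6) + 6 = 19
σ = (3, 1, 2, 0): 22 + (-3) + (-1) + 28 = 46
σ = (3, 2, 0, 1): 22 + 18 + (-6) + (-6) = 28
σ = (3, 2, 1, 0): 22 + 18 + 19 + 28 = 87
Optimal value attained by: σ = (2, 3, 1, 0).
Answer: det⊕(A) = 87; verdict: SINGULAR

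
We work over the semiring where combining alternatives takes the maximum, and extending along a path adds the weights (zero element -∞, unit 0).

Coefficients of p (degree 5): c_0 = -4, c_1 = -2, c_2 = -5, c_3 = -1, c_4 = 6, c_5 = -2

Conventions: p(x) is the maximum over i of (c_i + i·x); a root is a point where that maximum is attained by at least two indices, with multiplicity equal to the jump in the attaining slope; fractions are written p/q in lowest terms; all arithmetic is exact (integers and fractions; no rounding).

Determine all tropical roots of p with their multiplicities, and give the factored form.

hull edge (i=0, c=-4) to (i=4, c=6): slope 5/2, span 4
hull edge (i=4, c=6) to (i=5, c=-2): slope -8, span 1
Factored form: p(x) = -2 ⊗ (x ⊕ (-5/2)) ⊗ (x ⊕ (-5/2)) ⊗ (x ⊕ (-5/2)) ⊗ (x ⊕ (-5/2)) ⊗ (x ⊕ 8)
Answer: roots = -5/2 (mult 4), 8 (mult 1)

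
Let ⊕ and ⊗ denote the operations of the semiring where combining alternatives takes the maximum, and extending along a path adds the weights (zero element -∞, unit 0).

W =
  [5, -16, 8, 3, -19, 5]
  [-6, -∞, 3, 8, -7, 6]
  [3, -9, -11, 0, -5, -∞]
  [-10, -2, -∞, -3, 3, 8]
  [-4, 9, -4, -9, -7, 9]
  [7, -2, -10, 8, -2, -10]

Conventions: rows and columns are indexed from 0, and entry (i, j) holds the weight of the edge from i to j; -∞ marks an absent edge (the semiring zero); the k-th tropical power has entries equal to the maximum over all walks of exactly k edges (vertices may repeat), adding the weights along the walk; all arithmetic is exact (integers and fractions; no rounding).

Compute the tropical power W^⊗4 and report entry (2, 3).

W^⊗2:
  [12, 3, 13, 13, 6, 11]
  [13, 6, 2, 14, 11, 16]
  [8, 4, 11, 6, 3, 8]
  [15, 12, 1, 16, 6, 12]
  [16, 7, 12, 17, 7, 15]
  [12, 7, 15, 10, 11, 16]
W^⊗3:
  [18, 15, 20, 19, 16, 21]
  [23, 20, 21, 24, 17, 22]
  [15, 12, 16, 16, 9, 14]
  [20, 15, 23, 20, 19, 24]
  [22, 16, 24, 23, 20, 25]
  [23, 20, 20, 24, 14, 20]
W^⊗4:
  [28, 25, 26, 29, 22, 27]
  [29, 26, 31, 30, 27, 32]
  [21, 18, 23, 22, 19, 24]
  [31, 28, 28, 32, 23, 28]
  [32, 29, 30, 33, 26, 31]
  [28, 23, 31, 28, 27, 32]
Key observation: the optimum is the walk 2->0->3->5->3, with weight 3 + 3 + 8 + 8 = 22.
Optimal value attained by: walk 2->0->3->5->3.
Answer: (W^⊗4)[2][3] = 22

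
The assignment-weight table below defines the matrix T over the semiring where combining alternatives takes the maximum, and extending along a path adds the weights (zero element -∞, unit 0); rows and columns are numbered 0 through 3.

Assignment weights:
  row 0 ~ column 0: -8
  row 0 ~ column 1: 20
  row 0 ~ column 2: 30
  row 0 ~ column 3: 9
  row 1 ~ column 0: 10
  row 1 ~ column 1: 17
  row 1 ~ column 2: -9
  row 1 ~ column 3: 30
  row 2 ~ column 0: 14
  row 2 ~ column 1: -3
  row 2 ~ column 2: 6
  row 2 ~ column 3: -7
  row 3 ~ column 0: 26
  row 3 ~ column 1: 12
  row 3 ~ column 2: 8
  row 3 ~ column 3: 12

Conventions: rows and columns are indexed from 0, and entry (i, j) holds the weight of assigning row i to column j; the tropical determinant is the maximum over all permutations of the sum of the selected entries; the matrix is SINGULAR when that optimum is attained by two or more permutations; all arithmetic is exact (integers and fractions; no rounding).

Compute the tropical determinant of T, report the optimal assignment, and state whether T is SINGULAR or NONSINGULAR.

σ = (0, 1, 2, 3): (-8) + 17 + 6 + 12 = 27
σ = (0, 1, 3, 2): (-8) + 17 + (-7) + 8 = 10
σ = (0, 2, 1, 3): (-8) + (-9) + (-3) + 12 = -8
σ = (0, 2, 3, 1): (-8) + (-9) + (-7) + 12 = -12
σ = (0, 3, 1, 2): (-8) + 30 + (-3) + 8 = 27
σ = (0, 3, 2, 1): (-8) + 30 + 6 + 12 = 40
σ = (1, 0, 2, 3): 20 + 10 + 6 + 12 = 48
σ = (1, 0, 3, 2): 20 + 10 + (-7) + 8 = 31
σ = (1, 2, 0, 3): 20 + (-9) + 14 + 12 = 37
σ = (1, 2, 3, 0): 20 + (-9) + (-7) + 26 = 30
σ = (1, 3, 0, 2): 20 + 30 + 14 + 8 = 72
σ = (1, 3, 2, 0): 20 + 30 + 6 + 26 = 82
σ = (2, 0, 1, 3): 30 + 10 + (-3) + 12 = 49
σ = (2, 0, 3, 1): 30 + 10 + (-7) + 12 = 45
σ = (2, 1, 0, 3): 30 + 17 + 14 + 12 = 73
σ = (2, 1, 3, 0): 30 + 17 + (-7) + 26 = 66
σ = (2, 3, 0, 1): 30 + 30 + 14 + 12 = 86
σ = (2, 3, 1, 0): 30 + 30 + (-3) + 26 = 83
σ = (3, 0, 1, 2): 9 + 10 + (-3) + 8 = 24
σ = (3, 0, 2, 1): 9 + 10 + 6 + 12 = 37
σ = (3, 1, 0, 2): 9 + 17 + 14 + 8 = 48
σ = (3, 1, 2, 0): 9 + 17 + 6 + 26 = 58
σ = (3, 2, 0, 1): 9 + (-9) + 14 + 12 = 26
σ = (3, 2, 1, 0): 9 + (-9) + (-3) + 26 = 23
Optimal value attained by: σ = (2, 3, 0, 1).
Answer: det⊕(T) = 86; verdict: NONSINGULAR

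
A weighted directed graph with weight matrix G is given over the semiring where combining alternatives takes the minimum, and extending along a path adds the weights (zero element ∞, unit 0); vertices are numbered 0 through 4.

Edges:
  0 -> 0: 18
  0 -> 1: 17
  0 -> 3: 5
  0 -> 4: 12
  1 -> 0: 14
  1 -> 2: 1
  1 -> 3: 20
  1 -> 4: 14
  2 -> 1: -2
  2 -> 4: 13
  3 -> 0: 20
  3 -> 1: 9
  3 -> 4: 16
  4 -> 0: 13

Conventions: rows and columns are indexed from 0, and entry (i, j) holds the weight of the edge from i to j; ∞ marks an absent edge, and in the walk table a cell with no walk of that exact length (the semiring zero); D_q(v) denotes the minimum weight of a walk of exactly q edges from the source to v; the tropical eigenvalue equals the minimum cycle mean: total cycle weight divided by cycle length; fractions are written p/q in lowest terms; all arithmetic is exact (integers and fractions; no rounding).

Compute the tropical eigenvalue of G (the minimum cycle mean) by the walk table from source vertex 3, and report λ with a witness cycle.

q=0: [∞, ∞, ∞, 0, ∞]
q=1: [20, 9, ∞, ∞, 16]
q=2: [23, 37, 10, 25, 23]
q=3: [36, 8, 38, 28, 23]
q=4: [22, 36, 9, 28, 22]
q=5: [35, 7, 37, 27, 22]
Optimal cycle mean attained by: cycle 1->2->1, total 1 + (-2), length 2.
Answer: λ = -1/2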